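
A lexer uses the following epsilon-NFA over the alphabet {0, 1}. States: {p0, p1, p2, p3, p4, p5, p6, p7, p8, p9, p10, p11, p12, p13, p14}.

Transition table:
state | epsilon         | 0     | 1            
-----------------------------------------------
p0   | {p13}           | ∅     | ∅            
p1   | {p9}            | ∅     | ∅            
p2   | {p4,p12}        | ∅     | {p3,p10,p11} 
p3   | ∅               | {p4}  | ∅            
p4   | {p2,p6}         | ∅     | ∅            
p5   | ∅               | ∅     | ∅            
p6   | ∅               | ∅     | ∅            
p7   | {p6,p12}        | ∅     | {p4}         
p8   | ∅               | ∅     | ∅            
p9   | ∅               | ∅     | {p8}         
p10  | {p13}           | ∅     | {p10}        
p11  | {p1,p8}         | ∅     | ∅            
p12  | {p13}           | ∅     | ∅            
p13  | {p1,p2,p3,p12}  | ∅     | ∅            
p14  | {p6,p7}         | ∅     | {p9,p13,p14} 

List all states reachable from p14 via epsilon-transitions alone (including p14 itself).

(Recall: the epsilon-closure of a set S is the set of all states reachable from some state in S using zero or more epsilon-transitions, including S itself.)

Start with {p14}.
From p14 via epsilon: add p6, p7.
From p7 via epsilon: add p12.
From p12 via epsilon: add p13.
From p13 via epsilon: add p1, p2, p3.
From p1 via epsilon: add p9.
From p2 via epsilon: add p4.
No new states can be added; the closed set is {p1, p2, p3, p4, p6, p7, p9, p12, p13, p14}.

{p1, p2, p3, p4, p6, p7, p9, p12, p13, p14}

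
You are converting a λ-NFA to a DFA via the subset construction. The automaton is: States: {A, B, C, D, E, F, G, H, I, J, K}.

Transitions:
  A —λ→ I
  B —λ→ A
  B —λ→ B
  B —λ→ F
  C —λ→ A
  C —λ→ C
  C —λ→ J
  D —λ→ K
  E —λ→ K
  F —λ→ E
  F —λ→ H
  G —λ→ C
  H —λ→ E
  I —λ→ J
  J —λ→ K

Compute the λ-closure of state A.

{A, I, J, K}

Start with {A}.
From A via λ: add I.
From I via λ: add J.
From J via λ: add K.
No new states can be added; the closed set is {A, I, J, K}.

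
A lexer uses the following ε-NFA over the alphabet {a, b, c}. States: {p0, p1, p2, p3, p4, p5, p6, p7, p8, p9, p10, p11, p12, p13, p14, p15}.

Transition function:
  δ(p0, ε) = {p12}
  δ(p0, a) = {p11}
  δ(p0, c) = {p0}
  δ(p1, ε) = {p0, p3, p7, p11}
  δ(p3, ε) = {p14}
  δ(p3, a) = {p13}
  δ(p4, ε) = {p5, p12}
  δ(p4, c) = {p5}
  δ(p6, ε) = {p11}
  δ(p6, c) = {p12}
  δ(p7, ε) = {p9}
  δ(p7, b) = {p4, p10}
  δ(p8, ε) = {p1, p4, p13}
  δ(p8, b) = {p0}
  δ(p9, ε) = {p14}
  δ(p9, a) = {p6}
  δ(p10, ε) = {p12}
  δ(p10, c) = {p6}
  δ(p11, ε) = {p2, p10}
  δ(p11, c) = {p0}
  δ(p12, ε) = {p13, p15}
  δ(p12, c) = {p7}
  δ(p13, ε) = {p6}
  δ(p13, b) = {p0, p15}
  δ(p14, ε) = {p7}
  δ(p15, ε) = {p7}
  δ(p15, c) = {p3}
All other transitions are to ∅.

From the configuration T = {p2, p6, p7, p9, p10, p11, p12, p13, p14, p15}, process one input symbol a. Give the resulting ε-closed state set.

{p2, p6, p7, p9, p10, p11, p12, p13, p14, p15}

p9 on a → {p6}.
No a-transition from p2, p6, p7, p10, p11, p12, p13, p14, p15.
Union after reading a: {p6}.
Now take the ε-closure:
From p6 via ε: add p11.
From p11 via ε: add p2, p10.
From p10 via ε: add p12.
From p12 via ε: add p13, p15.
From p15 via ε: add p7.
From p7 via ε: add p9.
From p9 via ε: add p14.
No new states can be added; the closed set is {p2, p6, p7, p9, p10, p11, p12, p13, p14, p15}.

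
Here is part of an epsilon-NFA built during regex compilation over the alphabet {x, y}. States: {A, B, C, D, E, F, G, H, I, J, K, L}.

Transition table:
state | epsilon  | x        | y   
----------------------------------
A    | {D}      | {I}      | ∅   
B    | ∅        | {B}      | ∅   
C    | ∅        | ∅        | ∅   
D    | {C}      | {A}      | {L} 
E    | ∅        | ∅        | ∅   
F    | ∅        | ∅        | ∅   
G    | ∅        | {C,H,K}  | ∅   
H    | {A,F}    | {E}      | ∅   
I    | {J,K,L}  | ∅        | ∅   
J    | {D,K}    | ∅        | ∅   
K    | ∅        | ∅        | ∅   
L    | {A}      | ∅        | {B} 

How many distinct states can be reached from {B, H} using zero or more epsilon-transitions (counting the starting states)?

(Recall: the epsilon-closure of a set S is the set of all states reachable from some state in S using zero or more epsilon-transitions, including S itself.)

Start with {B, H}.
From H via epsilon: add A, F.
From A via epsilon: add D.
From D via epsilon: add C.
epsilon-closure = {A, B, C, D, F, H}, which has 6 states.

6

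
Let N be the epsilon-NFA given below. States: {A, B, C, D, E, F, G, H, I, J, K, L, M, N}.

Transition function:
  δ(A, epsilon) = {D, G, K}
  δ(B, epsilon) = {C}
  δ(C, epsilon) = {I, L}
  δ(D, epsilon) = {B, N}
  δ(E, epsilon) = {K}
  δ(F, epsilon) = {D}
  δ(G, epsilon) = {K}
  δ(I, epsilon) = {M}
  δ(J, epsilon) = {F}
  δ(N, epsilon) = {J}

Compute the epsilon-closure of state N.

Start with {N}.
From N via epsilon: add J.
From J via epsilon: add F.
From F via epsilon: add D.
From D via epsilon: add B.
From B via epsilon: add C.
From C via epsilon: add I, L.
From I via epsilon: add M.
No new states can be added; the closed set is {B, C, D, F, I, J, L, M, N}.

{B, C, D, F, I, J, L, M, N}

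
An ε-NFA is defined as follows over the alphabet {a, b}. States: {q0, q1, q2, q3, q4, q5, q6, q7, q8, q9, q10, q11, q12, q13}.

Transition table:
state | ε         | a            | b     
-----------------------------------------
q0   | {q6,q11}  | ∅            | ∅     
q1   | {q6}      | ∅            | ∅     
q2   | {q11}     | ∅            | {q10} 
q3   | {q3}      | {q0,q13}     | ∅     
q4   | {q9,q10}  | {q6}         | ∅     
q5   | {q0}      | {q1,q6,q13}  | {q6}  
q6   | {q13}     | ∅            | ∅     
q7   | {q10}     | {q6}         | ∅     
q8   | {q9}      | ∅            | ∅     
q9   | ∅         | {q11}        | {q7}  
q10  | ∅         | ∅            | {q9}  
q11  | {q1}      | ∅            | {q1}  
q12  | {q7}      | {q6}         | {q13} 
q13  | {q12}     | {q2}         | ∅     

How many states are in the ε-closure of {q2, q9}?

Start with {q2, q9}.
From q2 via ε: add q11.
From q11 via ε: add q1.
From q1 via ε: add q6.
From q6 via ε: add q13.
From q13 via ε: add q12.
From q12 via ε: add q7.
From q7 via ε: add q10.
ε-closure = {q1, q2, q6, q7, q9, q10, q11, q12, q13}, which has 9 states.

9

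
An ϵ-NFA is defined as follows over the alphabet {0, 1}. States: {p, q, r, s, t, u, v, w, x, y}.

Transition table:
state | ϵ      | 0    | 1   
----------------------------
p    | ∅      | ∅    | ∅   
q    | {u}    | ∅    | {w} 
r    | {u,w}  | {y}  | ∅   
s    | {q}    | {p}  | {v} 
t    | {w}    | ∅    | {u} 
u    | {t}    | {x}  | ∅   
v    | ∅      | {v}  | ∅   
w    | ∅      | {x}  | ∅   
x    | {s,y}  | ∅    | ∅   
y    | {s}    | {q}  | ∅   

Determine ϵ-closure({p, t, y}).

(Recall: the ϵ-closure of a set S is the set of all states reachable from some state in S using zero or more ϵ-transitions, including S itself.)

Start with {p, t, y}.
From t via ϵ: add w.
From y via ϵ: add s.
From s via ϵ: add q.
From q via ϵ: add u.
No new states can be added; the closed set is {p, q, s, t, u, w, y}.

{p, q, s, t, u, w, y}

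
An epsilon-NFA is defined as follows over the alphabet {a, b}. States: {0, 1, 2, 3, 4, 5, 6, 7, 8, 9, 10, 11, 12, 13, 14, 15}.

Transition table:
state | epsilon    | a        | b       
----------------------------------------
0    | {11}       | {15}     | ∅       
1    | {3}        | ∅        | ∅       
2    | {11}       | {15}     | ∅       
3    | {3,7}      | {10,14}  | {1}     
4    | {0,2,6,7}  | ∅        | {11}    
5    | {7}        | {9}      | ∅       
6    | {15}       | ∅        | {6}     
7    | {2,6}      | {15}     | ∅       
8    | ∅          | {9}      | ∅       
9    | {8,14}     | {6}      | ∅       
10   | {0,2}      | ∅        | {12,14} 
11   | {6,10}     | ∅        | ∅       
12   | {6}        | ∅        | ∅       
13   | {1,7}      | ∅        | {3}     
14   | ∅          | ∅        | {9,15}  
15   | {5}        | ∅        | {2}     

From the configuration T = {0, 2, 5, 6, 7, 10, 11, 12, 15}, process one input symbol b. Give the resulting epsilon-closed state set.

{0, 2, 5, 6, 7, 10, 11, 12, 14, 15}

6 on b → {6}.
10 on b → {12, 14}.
15 on b → {2}.
No b-transition from 0, 2, 5, 7, 11, 12.
Union after reading b: {2, 6, 12, 14}.
Now take the epsilon-closure:
From 2 via epsilon: add 11.
From 6 via epsilon: add 15.
From 11 via epsilon: add 10.
From 15 via epsilon: add 5.
From 5 via epsilon: add 7.
From 10 via epsilon: add 0.
No new states can be added; the closed set is {0, 2, 5, 6, 7, 10, 11, 12, 14, 15}.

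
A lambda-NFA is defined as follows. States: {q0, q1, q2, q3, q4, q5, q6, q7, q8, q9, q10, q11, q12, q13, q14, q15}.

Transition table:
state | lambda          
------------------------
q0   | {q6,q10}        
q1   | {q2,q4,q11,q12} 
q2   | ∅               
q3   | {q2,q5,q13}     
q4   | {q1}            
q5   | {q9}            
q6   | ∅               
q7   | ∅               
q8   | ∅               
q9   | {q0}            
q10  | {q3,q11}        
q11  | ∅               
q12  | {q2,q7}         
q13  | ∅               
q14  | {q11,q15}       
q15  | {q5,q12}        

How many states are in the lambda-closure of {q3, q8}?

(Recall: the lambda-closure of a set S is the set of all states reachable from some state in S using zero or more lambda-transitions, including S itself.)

10

Start with {q3, q8}.
From q3 via lambda: add q2, q5, q13.
From q5 via lambda: add q9.
From q9 via lambda: add q0.
From q0 via lambda: add q6, q10.
From q10 via lambda: add q11.
lambda-closure = {q0, q2, q3, q5, q6, q8, q9, q10, q11, q13}, which has 10 states.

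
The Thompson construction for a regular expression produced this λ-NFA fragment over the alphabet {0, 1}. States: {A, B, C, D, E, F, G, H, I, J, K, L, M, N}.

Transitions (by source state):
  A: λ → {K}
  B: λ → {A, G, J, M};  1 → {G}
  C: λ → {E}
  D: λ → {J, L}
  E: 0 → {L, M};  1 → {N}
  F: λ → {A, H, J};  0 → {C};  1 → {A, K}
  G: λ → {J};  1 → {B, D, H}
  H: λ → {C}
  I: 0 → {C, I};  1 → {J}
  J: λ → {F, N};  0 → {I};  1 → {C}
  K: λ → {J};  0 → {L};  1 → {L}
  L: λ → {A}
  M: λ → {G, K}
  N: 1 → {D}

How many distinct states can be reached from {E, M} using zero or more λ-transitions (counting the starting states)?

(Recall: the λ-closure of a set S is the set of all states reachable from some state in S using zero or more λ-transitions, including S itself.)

10

Start with {E, M}.
From M via λ: add G, K.
From G via λ: add J.
From J via λ: add F, N.
From F via λ: add A, H.
From H via λ: add C.
λ-closure = {A, C, E, F, G, H, J, K, M, N}, which has 10 states.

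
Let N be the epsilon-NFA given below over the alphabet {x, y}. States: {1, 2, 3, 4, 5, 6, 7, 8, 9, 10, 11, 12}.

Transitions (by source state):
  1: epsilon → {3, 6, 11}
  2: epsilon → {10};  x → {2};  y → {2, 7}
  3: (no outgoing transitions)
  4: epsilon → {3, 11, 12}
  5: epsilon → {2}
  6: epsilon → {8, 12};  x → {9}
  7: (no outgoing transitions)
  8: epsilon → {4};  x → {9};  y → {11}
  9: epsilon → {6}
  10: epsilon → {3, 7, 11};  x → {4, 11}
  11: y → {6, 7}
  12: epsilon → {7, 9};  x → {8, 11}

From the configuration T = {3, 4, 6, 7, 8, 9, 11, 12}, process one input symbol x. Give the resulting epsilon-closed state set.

{3, 4, 6, 7, 8, 9, 11, 12}

6 on x → {9}.
8 on x → {9}.
12 on x → {8, 11}.
No x-transition from 3, 4, 7, 9, 11.
Union after reading x: {8, 9, 11}.
Now take the epsilon-closure:
From 8 via epsilon: add 4.
From 9 via epsilon: add 6.
From 4 via epsilon: add 3, 12.
From 12 via epsilon: add 7.
No new states can be added; the closed set is {3, 4, 6, 7, 8, 9, 11, 12}.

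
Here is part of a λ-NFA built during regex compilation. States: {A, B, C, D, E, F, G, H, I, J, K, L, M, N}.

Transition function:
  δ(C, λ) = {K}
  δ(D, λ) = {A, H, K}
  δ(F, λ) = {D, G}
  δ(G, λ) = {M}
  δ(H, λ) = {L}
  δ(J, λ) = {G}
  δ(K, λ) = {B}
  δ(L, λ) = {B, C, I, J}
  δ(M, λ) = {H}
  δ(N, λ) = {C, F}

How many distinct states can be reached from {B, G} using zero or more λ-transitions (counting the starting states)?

9

Start with {B, G}.
From G via λ: add M.
From M via λ: add H.
From H via λ: add L.
From L via λ: add C, I, J.
From C via λ: add K.
λ-closure = {B, C, G, H, I, J, K, L, M}, which has 9 states.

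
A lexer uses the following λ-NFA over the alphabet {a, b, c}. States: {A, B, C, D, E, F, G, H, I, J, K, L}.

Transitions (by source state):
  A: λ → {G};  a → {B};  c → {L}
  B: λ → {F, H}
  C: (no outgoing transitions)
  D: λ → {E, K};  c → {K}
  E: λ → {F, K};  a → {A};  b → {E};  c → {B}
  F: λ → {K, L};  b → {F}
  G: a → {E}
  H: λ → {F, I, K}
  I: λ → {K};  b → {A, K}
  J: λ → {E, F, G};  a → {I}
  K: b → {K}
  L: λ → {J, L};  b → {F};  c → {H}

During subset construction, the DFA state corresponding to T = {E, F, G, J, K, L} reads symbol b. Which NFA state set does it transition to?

{E, F, G, J, K, L}

E on b → {E}.
F on b → {F}.
K on b → {K}.
L on b → {F}.
No b-transition from G, J.
Union after reading b: {E, F, K}.
Now take the λ-closure:
From F via λ: add L.
From L via λ: add J.
From J via λ: add G.
No new states can be added; the closed set is {E, F, G, J, K, L}.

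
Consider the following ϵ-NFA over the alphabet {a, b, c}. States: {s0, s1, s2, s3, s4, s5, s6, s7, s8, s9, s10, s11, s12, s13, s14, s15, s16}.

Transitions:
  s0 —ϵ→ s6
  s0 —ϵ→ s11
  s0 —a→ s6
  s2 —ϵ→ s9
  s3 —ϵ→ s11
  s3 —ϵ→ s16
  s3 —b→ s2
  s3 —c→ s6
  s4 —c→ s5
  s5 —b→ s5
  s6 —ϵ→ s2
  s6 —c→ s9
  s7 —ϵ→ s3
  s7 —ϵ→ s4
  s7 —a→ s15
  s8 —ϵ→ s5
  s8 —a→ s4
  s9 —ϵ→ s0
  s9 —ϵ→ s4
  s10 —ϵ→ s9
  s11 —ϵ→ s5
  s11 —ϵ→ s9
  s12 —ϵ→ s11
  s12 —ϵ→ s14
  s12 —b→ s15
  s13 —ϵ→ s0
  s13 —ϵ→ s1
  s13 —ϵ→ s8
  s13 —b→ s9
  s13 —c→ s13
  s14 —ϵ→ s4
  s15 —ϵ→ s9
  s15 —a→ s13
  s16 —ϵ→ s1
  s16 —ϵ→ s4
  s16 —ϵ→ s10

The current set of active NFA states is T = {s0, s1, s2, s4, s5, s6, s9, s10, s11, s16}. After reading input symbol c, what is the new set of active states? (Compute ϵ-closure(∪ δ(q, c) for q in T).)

s4 on c → {s5}.
s6 on c → {s9}.
No c-transition from s0, s1, s2, s5, s9, s10, s11, s16.
Union after reading c: {s5, s9}.
Now take the ϵ-closure:
From s9 via ϵ: add s0, s4.
From s0 via ϵ: add s6, s11.
From s6 via ϵ: add s2.
No new states can be added; the closed set is {s0, s2, s4, s5, s6, s9, s11}.

{s0, s2, s4, s5, s6, s9, s11}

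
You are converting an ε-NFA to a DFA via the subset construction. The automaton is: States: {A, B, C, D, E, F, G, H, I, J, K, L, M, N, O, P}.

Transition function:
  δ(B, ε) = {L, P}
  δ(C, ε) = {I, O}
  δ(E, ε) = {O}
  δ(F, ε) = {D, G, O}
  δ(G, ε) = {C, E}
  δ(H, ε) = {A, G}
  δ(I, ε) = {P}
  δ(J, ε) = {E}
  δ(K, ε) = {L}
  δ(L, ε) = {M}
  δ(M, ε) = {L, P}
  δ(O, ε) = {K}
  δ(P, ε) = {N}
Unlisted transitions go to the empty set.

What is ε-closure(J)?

Start with {J}.
From J via ε: add E.
From E via ε: add O.
From O via ε: add K.
From K via ε: add L.
From L via ε: add M.
From M via ε: add P.
From P via ε: add N.
No new states can be added; the closed set is {E, J, K, L, M, N, O, P}.

{E, J, K, L, M, N, O, P}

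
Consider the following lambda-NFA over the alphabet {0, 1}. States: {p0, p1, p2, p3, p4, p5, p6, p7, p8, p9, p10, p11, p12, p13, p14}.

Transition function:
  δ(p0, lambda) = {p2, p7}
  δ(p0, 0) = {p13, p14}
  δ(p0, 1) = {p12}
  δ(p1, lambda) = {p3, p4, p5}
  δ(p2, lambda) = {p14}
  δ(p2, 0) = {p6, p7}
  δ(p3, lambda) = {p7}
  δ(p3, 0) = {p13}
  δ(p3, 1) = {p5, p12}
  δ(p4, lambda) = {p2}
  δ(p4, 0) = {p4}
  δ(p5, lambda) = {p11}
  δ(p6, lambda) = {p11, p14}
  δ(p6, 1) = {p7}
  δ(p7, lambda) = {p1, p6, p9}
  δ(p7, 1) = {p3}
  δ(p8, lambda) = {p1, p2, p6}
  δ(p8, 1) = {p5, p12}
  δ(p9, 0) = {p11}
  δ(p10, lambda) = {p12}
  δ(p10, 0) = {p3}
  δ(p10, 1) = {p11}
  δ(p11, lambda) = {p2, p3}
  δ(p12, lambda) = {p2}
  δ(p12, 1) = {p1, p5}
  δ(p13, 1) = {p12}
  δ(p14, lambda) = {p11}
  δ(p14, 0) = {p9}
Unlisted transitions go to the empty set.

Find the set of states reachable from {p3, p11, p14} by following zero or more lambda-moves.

{p1, p2, p3, p4, p5, p6, p7, p9, p11, p14}

Start with {p3, p11, p14}.
From p3 via lambda: add p7.
From p11 via lambda: add p2.
From p7 via lambda: add p1, p6, p9.
From p1 via lambda: add p4, p5.
No new states can be added; the closed set is {p1, p2, p3, p4, p5, p6, p7, p9, p11, p14}.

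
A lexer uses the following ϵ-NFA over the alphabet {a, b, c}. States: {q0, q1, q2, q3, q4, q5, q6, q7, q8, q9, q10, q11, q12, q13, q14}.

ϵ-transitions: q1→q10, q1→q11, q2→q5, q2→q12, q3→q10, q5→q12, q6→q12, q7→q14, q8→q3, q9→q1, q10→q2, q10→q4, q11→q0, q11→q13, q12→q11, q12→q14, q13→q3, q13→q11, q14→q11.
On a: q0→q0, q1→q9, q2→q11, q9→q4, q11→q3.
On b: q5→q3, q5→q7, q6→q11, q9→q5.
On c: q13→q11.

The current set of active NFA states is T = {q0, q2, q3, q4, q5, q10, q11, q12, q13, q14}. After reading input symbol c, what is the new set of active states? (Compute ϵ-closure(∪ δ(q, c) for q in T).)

q13 on c → {q11}.
No c-transition from q0, q2, q3, q4, q5, q10, q11, q12, q14.
Union after reading c: {q11}.
Now take the ϵ-closure:
From q11 via ϵ: add q0, q13.
From q13 via ϵ: add q3.
From q3 via ϵ: add q10.
From q10 via ϵ: add q2, q4.
From q2 via ϵ: add q5, q12.
From q12 via ϵ: add q14.
No new states can be added; the closed set is {q0, q2, q3, q4, q5, q10, q11, q12, q13, q14}.

{q0, q2, q3, q4, q5, q10, q11, q12, q13, q14}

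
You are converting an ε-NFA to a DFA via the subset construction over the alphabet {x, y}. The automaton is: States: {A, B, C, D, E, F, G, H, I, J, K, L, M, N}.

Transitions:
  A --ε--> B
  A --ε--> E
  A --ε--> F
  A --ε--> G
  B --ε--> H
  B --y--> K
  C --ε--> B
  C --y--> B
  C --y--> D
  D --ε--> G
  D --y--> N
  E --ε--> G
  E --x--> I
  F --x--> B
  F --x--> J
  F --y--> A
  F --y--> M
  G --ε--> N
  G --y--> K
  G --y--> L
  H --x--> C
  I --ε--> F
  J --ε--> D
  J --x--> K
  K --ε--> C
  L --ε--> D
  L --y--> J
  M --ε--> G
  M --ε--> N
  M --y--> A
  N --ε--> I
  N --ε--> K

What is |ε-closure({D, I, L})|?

Start with {D, I, L}.
From D via ε: add G.
From I via ε: add F.
From G via ε: add N.
From N via ε: add K.
From K via ε: add C.
From C via ε: add B.
From B via ε: add H.
ε-closure = {B, C, D, F, G, H, I, K, L, N}, which has 10 states.

10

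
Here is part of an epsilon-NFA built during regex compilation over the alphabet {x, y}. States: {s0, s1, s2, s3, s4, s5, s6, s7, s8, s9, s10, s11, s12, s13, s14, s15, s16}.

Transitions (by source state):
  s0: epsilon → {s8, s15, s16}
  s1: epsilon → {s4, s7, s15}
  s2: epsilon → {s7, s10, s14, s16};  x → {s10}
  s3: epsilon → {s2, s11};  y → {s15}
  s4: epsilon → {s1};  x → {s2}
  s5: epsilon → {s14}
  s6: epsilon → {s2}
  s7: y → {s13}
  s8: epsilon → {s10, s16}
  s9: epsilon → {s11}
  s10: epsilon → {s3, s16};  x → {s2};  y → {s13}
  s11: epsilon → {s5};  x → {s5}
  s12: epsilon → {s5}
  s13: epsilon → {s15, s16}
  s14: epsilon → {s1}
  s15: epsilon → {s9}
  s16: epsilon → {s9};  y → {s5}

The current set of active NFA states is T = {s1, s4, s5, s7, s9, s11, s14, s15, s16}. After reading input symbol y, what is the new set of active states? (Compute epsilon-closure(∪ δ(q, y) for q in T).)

{s1, s4, s5, s7, s9, s11, s13, s14, s15, s16}

s7 on y → {s13}.
s16 on y → {s5}.
No y-transition from s1, s4, s5, s9, s11, s14, s15.
Union after reading y: {s5, s13}.
Now take the epsilon-closure:
From s5 via epsilon: add s14.
From s13 via epsilon: add s15, s16.
From s14 via epsilon: add s1.
From s15 via epsilon: add s9.
From s1 via epsilon: add s4, s7.
From s9 via epsilon: add s11.
No new states can be added; the closed set is {s1, s4, s5, s7, s9, s11, s13, s14, s15, s16}.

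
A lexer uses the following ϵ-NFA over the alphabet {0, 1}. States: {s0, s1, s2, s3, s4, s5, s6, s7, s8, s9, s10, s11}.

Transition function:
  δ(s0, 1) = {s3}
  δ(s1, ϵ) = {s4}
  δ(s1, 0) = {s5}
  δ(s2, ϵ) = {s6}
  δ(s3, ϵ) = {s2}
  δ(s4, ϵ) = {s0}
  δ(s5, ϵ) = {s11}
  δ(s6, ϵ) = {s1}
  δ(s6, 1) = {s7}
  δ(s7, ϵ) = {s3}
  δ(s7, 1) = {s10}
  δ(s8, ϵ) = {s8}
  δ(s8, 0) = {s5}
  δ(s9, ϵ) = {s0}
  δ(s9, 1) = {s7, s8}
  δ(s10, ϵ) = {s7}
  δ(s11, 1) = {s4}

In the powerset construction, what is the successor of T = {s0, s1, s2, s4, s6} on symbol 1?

{s0, s1, s2, s3, s4, s6, s7}

s0 on 1 → {s3}.
s6 on 1 → {s7}.
No 1-transition from s1, s2, s4.
Union after reading 1: {s3, s7}.
Now take the ϵ-closure:
From s3 via ϵ: add s2.
From s2 via ϵ: add s6.
From s6 via ϵ: add s1.
From s1 via ϵ: add s4.
From s4 via ϵ: add s0.
No new states can be added; the closed set is {s0, s1, s2, s3, s4, s6, s7}.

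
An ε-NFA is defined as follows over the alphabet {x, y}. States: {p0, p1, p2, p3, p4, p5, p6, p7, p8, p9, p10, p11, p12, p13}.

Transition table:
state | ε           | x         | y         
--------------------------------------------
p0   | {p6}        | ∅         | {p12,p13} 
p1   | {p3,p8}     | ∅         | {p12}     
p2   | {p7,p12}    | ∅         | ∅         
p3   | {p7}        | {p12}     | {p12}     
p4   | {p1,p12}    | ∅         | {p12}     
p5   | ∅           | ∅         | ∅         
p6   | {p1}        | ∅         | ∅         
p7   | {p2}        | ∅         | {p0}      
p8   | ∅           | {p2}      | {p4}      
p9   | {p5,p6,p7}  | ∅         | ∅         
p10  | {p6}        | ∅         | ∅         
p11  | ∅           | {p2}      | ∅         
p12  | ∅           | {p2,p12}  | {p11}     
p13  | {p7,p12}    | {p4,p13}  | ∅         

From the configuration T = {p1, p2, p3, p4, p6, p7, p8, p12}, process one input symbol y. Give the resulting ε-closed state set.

{p0, p1, p2, p3, p4, p6, p7, p8, p11, p12}

p1 on y → {p12}.
p3 on y → {p12}.
p4 on y → {p12}.
p7 on y → {p0}.
p8 on y → {p4}.
p12 on y → {p11}.
No y-transition from p2, p6.
Union after reading y: {p0, p4, p11, p12}.
Now take the ε-closure:
From p0 via ε: add p6.
From p4 via ε: add p1.
From p1 via ε: add p3, p8.
From p3 via ε: add p7.
From p7 via ε: add p2.
No new states can be added; the closed set is {p0, p1, p2, p3, p4, p6, p7, p8, p11, p12}.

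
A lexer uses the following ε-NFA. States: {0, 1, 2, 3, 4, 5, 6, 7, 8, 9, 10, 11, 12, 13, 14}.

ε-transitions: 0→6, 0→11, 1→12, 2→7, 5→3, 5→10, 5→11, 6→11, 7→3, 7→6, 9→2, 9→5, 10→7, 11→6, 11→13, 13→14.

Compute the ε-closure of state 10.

Start with {10}.
From 10 via ε: add 7.
From 7 via ε: add 3, 6.
From 6 via ε: add 11.
From 11 via ε: add 13.
From 13 via ε: add 14.
No new states can be added; the closed set is {3, 6, 7, 10, 11, 13, 14}.

{3, 6, 7, 10, 11, 13, 14}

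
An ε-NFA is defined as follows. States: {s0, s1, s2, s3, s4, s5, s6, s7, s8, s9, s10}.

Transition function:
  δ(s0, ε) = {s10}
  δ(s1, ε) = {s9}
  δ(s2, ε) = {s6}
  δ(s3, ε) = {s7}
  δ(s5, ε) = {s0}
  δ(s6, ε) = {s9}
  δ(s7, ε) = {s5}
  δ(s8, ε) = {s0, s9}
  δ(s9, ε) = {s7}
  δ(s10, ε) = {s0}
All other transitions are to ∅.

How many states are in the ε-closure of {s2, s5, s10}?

7

Start with {s2, s5, s10}.
From s2 via ε: add s6.
From s5 via ε: add s0.
From s6 via ε: add s9.
From s9 via ε: add s7.
ε-closure = {s0, s2, s5, s6, s7, s9, s10}, which has 7 states.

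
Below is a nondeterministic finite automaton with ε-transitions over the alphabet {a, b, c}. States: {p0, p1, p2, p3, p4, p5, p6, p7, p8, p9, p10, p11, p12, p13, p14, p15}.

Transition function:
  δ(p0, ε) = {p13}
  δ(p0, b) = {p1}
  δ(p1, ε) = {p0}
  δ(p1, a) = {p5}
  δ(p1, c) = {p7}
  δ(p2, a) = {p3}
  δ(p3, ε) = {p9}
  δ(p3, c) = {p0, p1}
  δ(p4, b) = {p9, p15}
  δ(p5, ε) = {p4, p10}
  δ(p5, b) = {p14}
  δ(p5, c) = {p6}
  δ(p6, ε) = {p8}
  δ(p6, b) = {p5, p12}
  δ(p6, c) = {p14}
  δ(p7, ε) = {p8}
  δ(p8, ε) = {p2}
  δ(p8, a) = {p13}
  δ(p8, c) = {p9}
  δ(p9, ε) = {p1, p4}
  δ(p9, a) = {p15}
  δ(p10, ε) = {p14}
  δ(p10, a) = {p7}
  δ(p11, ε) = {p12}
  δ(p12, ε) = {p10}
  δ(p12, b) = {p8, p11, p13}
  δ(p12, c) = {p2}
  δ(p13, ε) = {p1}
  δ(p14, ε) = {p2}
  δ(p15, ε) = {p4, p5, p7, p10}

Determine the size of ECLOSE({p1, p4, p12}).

Start with {p1, p4, p12}.
From p1 via ε: add p0.
From p12 via ε: add p10.
From p0 via ε: add p13.
From p10 via ε: add p14.
From p14 via ε: add p2.
ε-closure = {p0, p1, p2, p4, p10, p12, p13, p14}, which has 8 states.

8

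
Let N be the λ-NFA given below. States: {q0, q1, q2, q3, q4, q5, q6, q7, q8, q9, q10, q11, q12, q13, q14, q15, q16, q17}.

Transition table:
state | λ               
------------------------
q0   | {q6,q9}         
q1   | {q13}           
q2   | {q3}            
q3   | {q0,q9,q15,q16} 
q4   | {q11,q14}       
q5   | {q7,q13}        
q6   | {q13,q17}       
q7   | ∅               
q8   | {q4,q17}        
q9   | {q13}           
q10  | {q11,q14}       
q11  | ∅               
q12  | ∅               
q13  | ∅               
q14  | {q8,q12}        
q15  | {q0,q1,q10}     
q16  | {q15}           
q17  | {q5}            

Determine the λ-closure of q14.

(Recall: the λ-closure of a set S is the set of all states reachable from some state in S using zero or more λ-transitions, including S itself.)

Start with {q14}.
From q14 via λ: add q8, q12.
From q8 via λ: add q4, q17.
From q4 via λ: add q11.
From q17 via λ: add q5.
From q5 via λ: add q7, q13.
No new states can be added; the closed set is {q4, q5, q7, q8, q11, q12, q13, q14, q17}.

{q4, q5, q7, q8, q11, q12, q13, q14, q17}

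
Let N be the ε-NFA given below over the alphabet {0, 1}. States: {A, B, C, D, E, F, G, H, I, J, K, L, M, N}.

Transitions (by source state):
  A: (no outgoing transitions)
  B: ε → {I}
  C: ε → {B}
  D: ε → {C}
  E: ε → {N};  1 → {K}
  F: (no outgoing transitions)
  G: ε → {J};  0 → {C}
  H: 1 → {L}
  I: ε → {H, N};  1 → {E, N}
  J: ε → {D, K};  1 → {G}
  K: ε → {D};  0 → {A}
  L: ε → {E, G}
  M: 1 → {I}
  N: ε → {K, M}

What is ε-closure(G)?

{B, C, D, G, H, I, J, K, M, N}

Start with {G}.
From G via ε: add J.
From J via ε: add D, K.
From D via ε: add C.
From C via ε: add B.
From B via ε: add I.
From I via ε: add H, N.
From N via ε: add M.
No new states can be added; the closed set is {B, C, D, G, H, I, J, K, M, N}.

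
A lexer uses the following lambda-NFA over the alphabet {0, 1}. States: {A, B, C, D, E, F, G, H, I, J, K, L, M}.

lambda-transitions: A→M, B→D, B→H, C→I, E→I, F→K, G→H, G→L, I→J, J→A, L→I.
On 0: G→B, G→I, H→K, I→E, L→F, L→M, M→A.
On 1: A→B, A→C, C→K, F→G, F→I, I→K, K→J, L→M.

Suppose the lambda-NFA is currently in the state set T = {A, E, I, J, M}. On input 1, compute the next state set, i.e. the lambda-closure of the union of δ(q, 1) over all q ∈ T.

{A, B, C, D, H, I, J, K, M}

A on 1 → {B, C}.
I on 1 → {K}.
No 1-transition from E, J, M.
Union after reading 1: {B, C, K}.
Now take the lambda-closure:
From B via lambda: add D, H.
From C via lambda: add I.
From I via lambda: add J.
From J via lambda: add A.
From A via lambda: add M.
No new states can be added; the closed set is {A, B, C, D, H, I, J, K, M}.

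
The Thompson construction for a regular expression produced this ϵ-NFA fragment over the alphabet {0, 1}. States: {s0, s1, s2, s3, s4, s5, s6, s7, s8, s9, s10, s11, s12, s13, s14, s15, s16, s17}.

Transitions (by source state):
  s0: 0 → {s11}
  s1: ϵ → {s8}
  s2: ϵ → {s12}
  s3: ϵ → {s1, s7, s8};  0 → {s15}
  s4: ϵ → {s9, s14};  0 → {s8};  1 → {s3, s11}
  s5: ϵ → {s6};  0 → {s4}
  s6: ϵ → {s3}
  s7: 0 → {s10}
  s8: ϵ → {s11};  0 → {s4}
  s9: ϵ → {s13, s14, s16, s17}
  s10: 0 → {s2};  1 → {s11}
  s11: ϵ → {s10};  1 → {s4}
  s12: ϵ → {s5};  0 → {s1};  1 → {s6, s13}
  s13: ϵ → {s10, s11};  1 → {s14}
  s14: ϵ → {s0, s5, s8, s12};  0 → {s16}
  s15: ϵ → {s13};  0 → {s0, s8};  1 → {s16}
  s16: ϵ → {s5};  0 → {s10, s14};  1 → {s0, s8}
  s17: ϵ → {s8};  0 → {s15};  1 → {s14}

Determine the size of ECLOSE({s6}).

7

Start with {s6}.
From s6 via ϵ: add s3.
From s3 via ϵ: add s1, s7, s8.
From s8 via ϵ: add s11.
From s11 via ϵ: add s10.
ϵ-closure = {s1, s3, s6, s7, s8, s10, s11}, which has 7 states.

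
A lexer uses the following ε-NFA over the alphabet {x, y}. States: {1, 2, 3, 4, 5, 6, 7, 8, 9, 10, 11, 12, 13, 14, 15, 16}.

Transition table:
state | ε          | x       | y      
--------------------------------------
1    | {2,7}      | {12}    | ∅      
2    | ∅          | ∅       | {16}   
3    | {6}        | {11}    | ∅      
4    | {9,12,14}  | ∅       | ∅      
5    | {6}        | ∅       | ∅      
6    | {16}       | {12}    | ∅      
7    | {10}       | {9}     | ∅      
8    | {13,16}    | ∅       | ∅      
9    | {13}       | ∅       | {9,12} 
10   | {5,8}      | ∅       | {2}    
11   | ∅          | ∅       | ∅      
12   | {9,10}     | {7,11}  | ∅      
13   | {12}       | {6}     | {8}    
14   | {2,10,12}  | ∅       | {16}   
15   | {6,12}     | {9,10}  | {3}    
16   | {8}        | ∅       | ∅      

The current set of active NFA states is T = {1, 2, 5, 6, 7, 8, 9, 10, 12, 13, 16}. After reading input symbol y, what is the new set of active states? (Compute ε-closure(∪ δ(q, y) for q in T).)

2 on y → {16}.
9 on y → {9, 12}.
10 on y → {2}.
13 on y → {8}.
No y-transition from 1, 5, 6, 7, 8, 12, 16.
Union after reading y: {2, 8, 9, 12, 16}.
Now take the ε-closure:
From 8 via ε: add 13.
From 12 via ε: add 10.
From 10 via ε: add 5.
From 5 via ε: add 6.
No new states can be added; the closed set is {2, 5, 6, 8, 9, 10, 12, 13, 16}.

{2, 5, 6, 8, 9, 10, 12, 13, 16}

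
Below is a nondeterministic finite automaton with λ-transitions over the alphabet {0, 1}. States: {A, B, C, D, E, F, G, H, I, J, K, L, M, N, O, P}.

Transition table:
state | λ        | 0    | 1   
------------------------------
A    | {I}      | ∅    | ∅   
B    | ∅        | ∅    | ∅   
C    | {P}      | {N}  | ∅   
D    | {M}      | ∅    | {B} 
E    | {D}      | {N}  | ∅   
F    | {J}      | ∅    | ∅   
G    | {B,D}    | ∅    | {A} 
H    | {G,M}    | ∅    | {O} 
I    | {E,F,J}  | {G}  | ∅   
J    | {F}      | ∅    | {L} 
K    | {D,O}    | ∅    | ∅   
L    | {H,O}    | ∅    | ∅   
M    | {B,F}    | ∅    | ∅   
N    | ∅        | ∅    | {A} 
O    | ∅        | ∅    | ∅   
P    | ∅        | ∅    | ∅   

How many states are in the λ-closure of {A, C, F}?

Start with {A, C, F}.
From A via λ: add I.
From C via λ: add P.
From F via λ: add J.
From I via λ: add E.
From E via λ: add D.
From D via λ: add M.
From M via λ: add B.
λ-closure = {A, B, C, D, E, F, I, J, M, P}, which has 10 states.

10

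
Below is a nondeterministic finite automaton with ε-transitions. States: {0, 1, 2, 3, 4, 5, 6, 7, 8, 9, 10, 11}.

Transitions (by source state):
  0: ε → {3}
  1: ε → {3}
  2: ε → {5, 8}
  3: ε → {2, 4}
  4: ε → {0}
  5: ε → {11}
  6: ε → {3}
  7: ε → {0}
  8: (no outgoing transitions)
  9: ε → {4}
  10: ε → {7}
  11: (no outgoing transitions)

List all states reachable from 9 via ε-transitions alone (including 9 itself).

Start with {9}.
From 9 via ε: add 4.
From 4 via ε: add 0.
From 0 via ε: add 3.
From 3 via ε: add 2.
From 2 via ε: add 5, 8.
From 5 via ε: add 11.
No new states can be added; the closed set is {0, 2, 3, 4, 5, 8, 9, 11}.

{0, 2, 3, 4, 5, 8, 9, 11}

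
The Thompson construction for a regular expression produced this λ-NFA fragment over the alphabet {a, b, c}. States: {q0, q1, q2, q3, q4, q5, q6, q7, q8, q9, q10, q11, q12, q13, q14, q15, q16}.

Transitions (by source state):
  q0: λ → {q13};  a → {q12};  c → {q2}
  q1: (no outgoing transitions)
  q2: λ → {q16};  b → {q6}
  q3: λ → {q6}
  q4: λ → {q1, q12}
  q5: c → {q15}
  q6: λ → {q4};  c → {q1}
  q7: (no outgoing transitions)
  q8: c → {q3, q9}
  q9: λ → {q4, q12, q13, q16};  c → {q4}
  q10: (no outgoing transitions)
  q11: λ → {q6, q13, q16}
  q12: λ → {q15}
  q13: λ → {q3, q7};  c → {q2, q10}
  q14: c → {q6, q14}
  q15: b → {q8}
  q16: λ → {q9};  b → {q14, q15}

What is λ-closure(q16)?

Start with {q16}.
From q16 via λ: add q9.
From q9 via λ: add q4, q12, q13.
From q4 via λ: add q1.
From q12 via λ: add q15.
From q13 via λ: add q3, q7.
From q3 via λ: add q6.
No new states can be added; the closed set is {q1, q3, q4, q6, q7, q9, q12, q13, q15, q16}.

{q1, q3, q4, q6, q7, q9, q12, q13, q15, q16}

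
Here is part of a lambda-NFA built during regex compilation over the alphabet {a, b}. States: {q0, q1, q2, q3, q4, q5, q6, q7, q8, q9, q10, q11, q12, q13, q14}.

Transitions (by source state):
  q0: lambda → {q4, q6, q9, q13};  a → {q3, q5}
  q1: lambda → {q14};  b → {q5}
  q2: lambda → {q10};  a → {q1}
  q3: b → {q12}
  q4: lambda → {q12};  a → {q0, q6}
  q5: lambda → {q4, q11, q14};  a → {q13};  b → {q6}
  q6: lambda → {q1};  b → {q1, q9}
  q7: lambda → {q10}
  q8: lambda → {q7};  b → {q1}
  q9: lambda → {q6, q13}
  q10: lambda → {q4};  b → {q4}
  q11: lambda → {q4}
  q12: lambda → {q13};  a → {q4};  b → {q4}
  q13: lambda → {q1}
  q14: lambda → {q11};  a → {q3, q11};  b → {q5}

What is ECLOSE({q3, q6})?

{q1, q3, q4, q6, q11, q12, q13, q14}

Start with {q3, q6}.
From q6 via lambda: add q1.
From q1 via lambda: add q14.
From q14 via lambda: add q11.
From q11 via lambda: add q4.
From q4 via lambda: add q12.
From q12 via lambda: add q13.
No new states can be added; the closed set is {q1, q3, q4, q6, q11, q12, q13, q14}.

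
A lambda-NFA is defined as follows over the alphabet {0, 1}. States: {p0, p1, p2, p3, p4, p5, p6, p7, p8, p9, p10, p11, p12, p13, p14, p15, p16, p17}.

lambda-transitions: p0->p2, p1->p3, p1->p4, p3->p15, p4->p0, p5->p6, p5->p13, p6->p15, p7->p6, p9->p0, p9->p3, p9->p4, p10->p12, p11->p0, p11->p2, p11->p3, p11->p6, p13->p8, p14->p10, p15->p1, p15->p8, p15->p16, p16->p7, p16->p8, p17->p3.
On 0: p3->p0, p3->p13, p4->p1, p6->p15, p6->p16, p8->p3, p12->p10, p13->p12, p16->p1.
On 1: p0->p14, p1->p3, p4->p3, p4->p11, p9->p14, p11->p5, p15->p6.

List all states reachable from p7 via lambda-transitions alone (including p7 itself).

{p0, p1, p2, p3, p4, p6, p7, p8, p15, p16}

Start with {p7}.
From p7 via lambda: add p6.
From p6 via lambda: add p15.
From p15 via lambda: add p1, p8, p16.
From p1 via lambda: add p3, p4.
From p4 via lambda: add p0.
From p0 via lambda: add p2.
No new states can be added; the closed set is {p0, p1, p2, p3, p4, p6, p7, p8, p15, p16}.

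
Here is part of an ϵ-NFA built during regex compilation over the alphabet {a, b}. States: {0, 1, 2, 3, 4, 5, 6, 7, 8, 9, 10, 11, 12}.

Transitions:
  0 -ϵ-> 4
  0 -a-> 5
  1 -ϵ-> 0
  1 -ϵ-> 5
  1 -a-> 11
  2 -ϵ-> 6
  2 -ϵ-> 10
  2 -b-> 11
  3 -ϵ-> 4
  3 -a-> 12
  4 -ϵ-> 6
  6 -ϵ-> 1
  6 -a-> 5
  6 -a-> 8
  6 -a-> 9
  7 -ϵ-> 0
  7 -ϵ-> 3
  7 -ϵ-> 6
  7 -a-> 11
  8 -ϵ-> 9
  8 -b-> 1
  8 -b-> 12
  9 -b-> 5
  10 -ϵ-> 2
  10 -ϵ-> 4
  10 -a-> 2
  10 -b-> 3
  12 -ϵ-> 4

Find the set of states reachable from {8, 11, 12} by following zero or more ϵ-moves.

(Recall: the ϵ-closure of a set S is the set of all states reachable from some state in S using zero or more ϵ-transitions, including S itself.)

{0, 1, 4, 5, 6, 8, 9, 11, 12}

Start with {8, 11, 12}.
From 8 via ϵ: add 9.
From 12 via ϵ: add 4.
From 4 via ϵ: add 6.
From 6 via ϵ: add 1.
From 1 via ϵ: add 0, 5.
No new states can be added; the closed set is {0, 1, 4, 5, 6, 8, 9, 11, 12}.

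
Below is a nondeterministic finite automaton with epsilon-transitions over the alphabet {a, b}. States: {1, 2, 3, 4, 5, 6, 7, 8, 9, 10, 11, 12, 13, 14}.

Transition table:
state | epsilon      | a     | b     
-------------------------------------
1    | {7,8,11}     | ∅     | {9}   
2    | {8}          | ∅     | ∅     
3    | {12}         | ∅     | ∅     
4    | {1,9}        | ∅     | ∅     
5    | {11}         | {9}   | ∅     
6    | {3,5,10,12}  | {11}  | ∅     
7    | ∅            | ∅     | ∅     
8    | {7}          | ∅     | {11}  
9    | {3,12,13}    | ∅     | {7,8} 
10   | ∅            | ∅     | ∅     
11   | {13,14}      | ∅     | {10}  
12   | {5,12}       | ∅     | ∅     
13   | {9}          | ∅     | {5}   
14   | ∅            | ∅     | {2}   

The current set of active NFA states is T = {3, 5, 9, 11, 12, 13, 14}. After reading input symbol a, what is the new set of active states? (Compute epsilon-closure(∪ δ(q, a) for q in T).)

5 on a → {9}.
No a-transition from 3, 9, 11, 12, 13, 14.
Union after reading a: {9}.
Now take the epsilon-closure:
From 9 via epsilon: add 3, 12, 13.
From 12 via epsilon: add 5.
From 5 via epsilon: add 11.
From 11 via epsilon: add 14.
No new states can be added; the closed set is {3, 5, 9, 11, 12, 13, 14}.

{3, 5, 9, 11, 12, 13, 14}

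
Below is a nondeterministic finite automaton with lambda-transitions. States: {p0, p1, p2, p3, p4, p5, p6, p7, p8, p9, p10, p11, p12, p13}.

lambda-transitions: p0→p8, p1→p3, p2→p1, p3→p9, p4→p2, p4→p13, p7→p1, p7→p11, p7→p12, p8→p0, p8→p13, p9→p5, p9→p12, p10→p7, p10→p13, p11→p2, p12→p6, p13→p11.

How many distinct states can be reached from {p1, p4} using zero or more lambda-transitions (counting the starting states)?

10

Start with {p1, p4}.
From p1 via lambda: add p3.
From p4 via lambda: add p2, p13.
From p3 via lambda: add p9.
From p13 via lambda: add p11.
From p9 via lambda: add p5, p12.
From p12 via lambda: add p6.
lambda-closure = {p1, p2, p3, p4, p5, p6, p9, p11, p12, p13}, which has 10 states.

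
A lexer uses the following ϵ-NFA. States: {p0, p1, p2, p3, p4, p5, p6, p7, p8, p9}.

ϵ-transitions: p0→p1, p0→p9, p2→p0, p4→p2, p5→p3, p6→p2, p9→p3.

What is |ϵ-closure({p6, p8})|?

7

Start with {p6, p8}.
From p6 via ϵ: add p2.
From p2 via ϵ: add p0.
From p0 via ϵ: add p1, p9.
From p9 via ϵ: add p3.
ϵ-closure = {p0, p1, p2, p3, p6, p8, p9}, which has 7 states.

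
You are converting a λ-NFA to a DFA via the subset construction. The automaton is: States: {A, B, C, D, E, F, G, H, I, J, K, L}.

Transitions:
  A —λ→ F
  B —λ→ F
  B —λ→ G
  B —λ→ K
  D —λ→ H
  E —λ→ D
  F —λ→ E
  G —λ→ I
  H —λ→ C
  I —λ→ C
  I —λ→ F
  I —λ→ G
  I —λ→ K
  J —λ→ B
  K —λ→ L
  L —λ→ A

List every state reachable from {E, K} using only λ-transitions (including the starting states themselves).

{A, C, D, E, F, H, K, L}

Start with {E, K}.
From E via λ: add D.
From K via λ: add L.
From D via λ: add H.
From L via λ: add A.
From A via λ: add F.
From H via λ: add C.
No new states can be added; the closed set is {A, C, D, E, F, H, K, L}.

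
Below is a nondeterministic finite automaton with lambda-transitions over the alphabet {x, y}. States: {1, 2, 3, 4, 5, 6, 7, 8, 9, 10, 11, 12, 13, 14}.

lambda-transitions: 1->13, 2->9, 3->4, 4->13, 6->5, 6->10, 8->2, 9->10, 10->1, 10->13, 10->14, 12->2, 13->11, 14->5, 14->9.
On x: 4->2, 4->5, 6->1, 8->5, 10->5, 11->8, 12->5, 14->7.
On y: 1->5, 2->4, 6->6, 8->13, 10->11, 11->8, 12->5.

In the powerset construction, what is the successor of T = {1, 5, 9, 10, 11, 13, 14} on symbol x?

{1, 2, 5, 7, 8, 9, 10, 11, 13, 14}

10 on x → {5}.
11 on x → {8}.
14 on x → {7}.
No x-transition from 1, 5, 9, 13.
Union after reading x: {5, 7, 8}.
Now take the lambda-closure:
From 8 via lambda: add 2.
From 2 via lambda: add 9.
From 9 via lambda: add 10.
From 10 via lambda: add 1, 13, 14.
From 13 via lambda: add 11.
No new states can be added; the closed set is {1, 2, 5, 7, 8, 9, 10, 11, 13, 14}.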